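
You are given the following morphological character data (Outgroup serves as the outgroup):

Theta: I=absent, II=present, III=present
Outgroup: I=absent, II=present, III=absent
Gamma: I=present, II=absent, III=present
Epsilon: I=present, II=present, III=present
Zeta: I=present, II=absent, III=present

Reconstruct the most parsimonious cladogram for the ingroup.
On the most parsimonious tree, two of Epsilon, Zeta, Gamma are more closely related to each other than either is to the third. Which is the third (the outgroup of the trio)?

Character polarity is set by the outgroup: the derived state is whichever differs from the outgroup's state, so for II the derived state is 'absent', and for the remaining characters it is 'present'.
Only Epsilon, Gamma, and Zeta show the derived state 'present' for I, supporting them as a clade.
Only Gamma and Zeta show the derived state 'absent' for II, supporting them as a clade.
All ingroup taxa share the derived state 'present' for III; it defines the ingroup but does not resolve relationships within it.
Most parsimonious ingroup topology: (((Zeta,Gamma),Epsilon),Theta).
Zeta and Gamma share a more recent common ancestor with each other than either does with Epsilon, so Epsilon is the least closely related of the three.

Epsilon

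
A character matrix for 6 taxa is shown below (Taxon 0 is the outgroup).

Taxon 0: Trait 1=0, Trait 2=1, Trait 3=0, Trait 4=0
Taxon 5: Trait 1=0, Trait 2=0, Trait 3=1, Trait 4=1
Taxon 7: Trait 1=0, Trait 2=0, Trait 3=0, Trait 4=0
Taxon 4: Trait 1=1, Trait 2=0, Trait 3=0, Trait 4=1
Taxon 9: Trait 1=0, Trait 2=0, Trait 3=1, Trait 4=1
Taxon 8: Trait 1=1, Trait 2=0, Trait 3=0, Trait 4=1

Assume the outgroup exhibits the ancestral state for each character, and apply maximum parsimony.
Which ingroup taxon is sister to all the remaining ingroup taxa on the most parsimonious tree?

Character polarity is set by the outgroup: the derived state is whichever differs from the outgroup's state, so for Trait 2 the derived state is '0', and for the remaining characters it is '1'.
Trait 1: derived state '1' in Taxon 4 and Taxon 8 only — synapomorphy for {Taxon 4, Taxon 8}.
Trait 2 (derived state '0') is shared by all ingroup taxa — unites the whole ingroup.
Trait 3: derived state '1' in Taxon 5 and Taxon 9 only — synapomorphy for {Taxon 5, Taxon 9}.
Only Taxon 4, Taxon 5, Taxon 8, and Taxon 9 show the derived state '1' for Trait 4, supporting them as a clade.
Most parsimonious ingroup topology: (((Taxon 5,Taxon 9),(Taxon 4,Taxon 8)),Taxon 7).
Taxon 7 is sister to the clade containing all other ingroup taxa, so it is the earliest-diverging (most basal) ingroup lineage.

Taxon 7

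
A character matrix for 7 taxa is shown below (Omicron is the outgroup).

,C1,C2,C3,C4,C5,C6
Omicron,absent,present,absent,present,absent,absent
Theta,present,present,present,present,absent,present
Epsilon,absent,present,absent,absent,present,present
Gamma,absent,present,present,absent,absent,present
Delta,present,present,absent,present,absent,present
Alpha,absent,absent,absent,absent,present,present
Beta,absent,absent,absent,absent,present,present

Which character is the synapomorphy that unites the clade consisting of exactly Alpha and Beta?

Character polarity is set by the outgroup: the derived state is whichever differs from the outgroup's state, so for C2, C4 the derived state is 'absent', and for the remaining characters it is 'present'.
C1: derived state 'present' in Delta and Theta only — synapomorphy for {Delta, Theta}.
C2 (derived state 'absent') is shared by Alpha and Beta — a synapomorphy uniting that clade.
C3 (state 'present') occurs in Gamma and Theta but conflicts with the nesting implied by the other characters — most parsimoniously interpreted as homoplasy.
C4 (derived state 'absent') is shared by Alpha, Beta, Epsilon, and Gamma — a synapomorphy uniting that clade.
C5 (derived state 'present') is shared by Alpha, Beta, and Epsilon — a synapomorphy uniting that clade.
All ingroup taxa share the derived state 'present' for C6; it defines the ingroup but does not resolve relationships within it.
Most parsimonious ingroup topology: ((Theta,Delta),((Epsilon,(Alpha,Beta)),Gamma)).
The clade {Alpha, Beta} is supported by C2: its derived state 'absent' occurs in exactly those taxa and in no other taxon (including the outgroup).

C2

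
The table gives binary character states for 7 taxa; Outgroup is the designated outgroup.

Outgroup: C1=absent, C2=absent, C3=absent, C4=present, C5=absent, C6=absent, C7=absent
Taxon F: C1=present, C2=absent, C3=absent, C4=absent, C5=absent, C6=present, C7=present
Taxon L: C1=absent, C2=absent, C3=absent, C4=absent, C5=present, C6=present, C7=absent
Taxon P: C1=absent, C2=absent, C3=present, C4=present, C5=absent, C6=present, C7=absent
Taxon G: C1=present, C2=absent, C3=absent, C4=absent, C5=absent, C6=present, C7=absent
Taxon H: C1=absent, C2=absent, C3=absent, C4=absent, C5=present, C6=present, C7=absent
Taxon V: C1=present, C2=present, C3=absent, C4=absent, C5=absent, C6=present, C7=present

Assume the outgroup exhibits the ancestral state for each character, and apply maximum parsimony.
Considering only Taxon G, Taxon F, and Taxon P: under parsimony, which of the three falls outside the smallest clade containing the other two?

Taxon P

Character polarity is set by the outgroup: the derived state is whichever differs from the outgroup's state, so for C4 the derived state is 'absent', and for the remaining characters it is 'present'.
C1 (derived state 'present') is shared by Taxon F, Taxon G, and Taxon V — a synapomorphy uniting that clade.
C2 (derived state 'present') is unique to Taxon V (autapomorphy; uninformative for grouping).
C3 (derived state 'present') is unique to Taxon P (autapomorphy; uninformative for grouping).
C4: derived state 'absent' in Taxon F, Taxon G, Taxon H, Taxon L, and Taxon V only — synapomorphy for {Taxon F, Taxon G, Taxon H, Taxon L, Taxon V}.
Only Taxon H and Taxon L show the derived state 'present' for C5, supporting them as a clade.
C6 (derived state 'present') is shared by all ingroup taxa — unites the whole ingroup.
C7: derived state 'present' in Taxon F and Taxon V only — synapomorphy for {Taxon F, Taxon V}.
Most parsimonious ingroup topology: ((((Taxon F,Taxon V),Taxon G),(Taxon L,Taxon H)),Taxon P).
Taxon F and Taxon G share a more recent common ancestor with each other than either does with Taxon P, so Taxon P is the least closely related of the three.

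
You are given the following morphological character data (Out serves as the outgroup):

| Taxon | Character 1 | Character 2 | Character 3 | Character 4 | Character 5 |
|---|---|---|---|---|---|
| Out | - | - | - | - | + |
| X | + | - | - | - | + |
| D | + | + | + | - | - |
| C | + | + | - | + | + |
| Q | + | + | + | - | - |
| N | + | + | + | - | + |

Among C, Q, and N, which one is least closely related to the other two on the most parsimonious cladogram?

Character polarity is set by the outgroup: the derived state is whichever differs from the outgroup's state, so for Character 5 the derived state is '-', and for the remaining characters it is '+'.
Character 1 (derived state '+') is shared by all ingroup taxa — unites the whole ingroup.
Character 2 (derived state '+') is shared by C, D, N, and Q — a synapomorphy uniting that clade.
Only D, N, and Q show the derived state '+' for Character 3, supporting them as a clade.
Character 4: derived state '+' in C only — an autapomorphy, so it tells us nothing about relationships among taxa.
Only D and Q show the derived state '-' for Character 5, supporting them as a clade.
Most parsimonious ingroup topology: (X,(((D,Q),N),C)).
Q and N share a more recent common ancestor with each other than either does with C, so C is the least closely related of the three.

C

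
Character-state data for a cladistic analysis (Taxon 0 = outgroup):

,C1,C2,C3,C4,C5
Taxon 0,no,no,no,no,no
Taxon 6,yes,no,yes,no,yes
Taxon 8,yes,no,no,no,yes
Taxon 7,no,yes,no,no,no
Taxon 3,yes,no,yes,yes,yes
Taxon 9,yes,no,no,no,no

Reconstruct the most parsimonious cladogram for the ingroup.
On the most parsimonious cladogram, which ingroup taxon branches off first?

Taxon 7

The outgroup has state 'no' for every character, so 'yes' is the derived state throughout.
C1: derived state 'yes' in Taxon 3, Taxon 6, Taxon 8, and Taxon 9 only — synapomorphy for {Taxon 3, Taxon 6, Taxon 8, Taxon 9}.
C2 (derived state 'yes') is unique to Taxon 7 (autapomorphy; uninformative for grouping).
Only Taxon 3 and Taxon 6 show the derived state 'yes' for C3, supporting them as a clade.
C4: derived state 'yes' in Taxon 3 only — an autapomorphy, so it tells us nothing about relationships among taxa.
C5: derived state 'yes' in Taxon 3, Taxon 6, and Taxon 8 only — synapomorphy for {Taxon 3, Taxon 6, Taxon 8}.
Most parsimonious ingroup topology: ((((Taxon 6,Taxon 3),Taxon 8),Taxon 9),Taxon 7).
Taxon 7 is sister to the clade containing all other ingroup taxa, so it is the earliest-diverging (most basal) ingroup lineage.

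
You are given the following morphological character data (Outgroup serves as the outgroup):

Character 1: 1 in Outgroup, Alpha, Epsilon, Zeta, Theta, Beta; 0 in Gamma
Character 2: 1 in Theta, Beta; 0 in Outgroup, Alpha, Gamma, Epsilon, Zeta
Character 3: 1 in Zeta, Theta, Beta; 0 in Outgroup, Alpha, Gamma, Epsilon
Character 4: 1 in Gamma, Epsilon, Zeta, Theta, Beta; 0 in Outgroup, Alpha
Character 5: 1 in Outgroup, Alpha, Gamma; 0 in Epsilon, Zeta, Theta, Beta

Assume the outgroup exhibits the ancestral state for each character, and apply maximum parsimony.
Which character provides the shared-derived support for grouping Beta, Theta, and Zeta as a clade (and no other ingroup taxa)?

Character 3

Character polarity is set by the outgroup: the derived state is whichever differs from the outgroup's state, so for Character 1, Character 5 the derived state is '0', and for the remaining characters it is '1'.
Character 1 (derived state '0') is unique to Gamma (autapomorphy; uninformative for grouping).
Character 2 (derived state '1') is shared by Beta and Theta — a synapomorphy uniting that clade.
Character 3: derived state '1' in Beta, Theta, and Zeta only — synapomorphy for {Beta, Theta, Zeta}.
Character 4: derived state '1' in Beta, Epsilon, Gamma, Theta, and Zeta only — synapomorphy for {Beta, Epsilon, Gamma, Theta, Zeta}.
Character 5 (derived state '0') is shared by Beta, Epsilon, Theta, and Zeta — a synapomorphy uniting that clade.
Most parsimonious ingroup topology: (Alpha,(Gamma,(Epsilon,(Zeta,(Theta,Beta))))).
The clade {Beta, Theta, Zeta} is supported by Character 3: its derived state '1' occurs in exactly those taxa and in no other taxon (including the outgroup).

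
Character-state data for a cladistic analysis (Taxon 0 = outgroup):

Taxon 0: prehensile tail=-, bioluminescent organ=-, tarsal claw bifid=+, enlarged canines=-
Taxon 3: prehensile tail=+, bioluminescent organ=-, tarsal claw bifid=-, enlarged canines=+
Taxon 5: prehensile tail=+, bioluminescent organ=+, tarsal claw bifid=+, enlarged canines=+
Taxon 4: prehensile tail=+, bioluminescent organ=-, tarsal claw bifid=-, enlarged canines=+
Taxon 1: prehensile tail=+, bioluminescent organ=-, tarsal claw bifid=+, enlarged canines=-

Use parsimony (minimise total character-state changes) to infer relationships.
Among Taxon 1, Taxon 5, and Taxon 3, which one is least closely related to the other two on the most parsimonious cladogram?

Taxon 1

Character polarity is set by the outgroup: the derived state is whichever differs from the outgroup's state, so for tarsal claw bifid the derived state is '-', and for the remaining characters it is '+'.
All ingroup taxa share the derived state '+' for prehensile tail; it defines the ingroup but does not resolve relationships within it.
bioluminescent organ: derived state '+' in Taxon 5 only — an autapomorphy, so it tells us nothing about relationships among taxa.
tarsal claw bifid (derived state '-') is shared by Taxon 3 and Taxon 4 — a synapomorphy uniting that clade.
enlarged canines (derived state '+') is shared by Taxon 3, Taxon 4, and Taxon 5 — a synapomorphy uniting that clade.
Most parsimonious ingroup topology: (((Taxon 3,Taxon 4),Taxon 5),Taxon 1).
Taxon 3 and Taxon 5 share a more recent common ancestor with each other than either does with Taxon 1, so Taxon 1 is the least closely related of the three.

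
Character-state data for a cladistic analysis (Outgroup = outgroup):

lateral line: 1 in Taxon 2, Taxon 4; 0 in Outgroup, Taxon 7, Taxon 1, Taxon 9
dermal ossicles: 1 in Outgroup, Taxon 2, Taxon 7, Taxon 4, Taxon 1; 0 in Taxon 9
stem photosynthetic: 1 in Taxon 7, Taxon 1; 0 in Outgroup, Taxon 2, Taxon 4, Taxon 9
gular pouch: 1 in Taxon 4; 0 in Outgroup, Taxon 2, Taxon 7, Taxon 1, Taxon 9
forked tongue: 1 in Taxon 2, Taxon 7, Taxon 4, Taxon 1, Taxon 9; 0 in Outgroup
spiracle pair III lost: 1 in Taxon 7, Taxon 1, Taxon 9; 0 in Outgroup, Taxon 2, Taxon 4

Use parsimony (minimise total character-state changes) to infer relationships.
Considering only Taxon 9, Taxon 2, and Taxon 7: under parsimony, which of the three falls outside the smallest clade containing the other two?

Character polarity is set by the outgroup: the derived state is whichever differs from the outgroup's state, so for dermal ossicles the derived state is '0', and for the remaining characters it is '1'.
Only Taxon 2 and Taxon 4 show the derived state '1' for lateral line, supporting them as a clade.
dermal ossicles: derived state '0' in Taxon 9 only — an autapomorphy, so it tells us nothing about relationships among taxa.
Only Taxon 1 and Taxon 7 show the derived state '1' for stem photosynthetic, supporting them as a clade.
gular pouch (derived state '1') is unique to Taxon 4 (autapomorphy; uninformative for grouping).
forked tongue (derived state '1') is shared by all ingroup taxa — unites the whole ingroup.
spiracle pair III lost (derived state '1') is shared by Taxon 1, Taxon 7, and Taxon 9 — a synapomorphy uniting that clade.
Most parsimonious ingroup topology: ((Taxon 2,Taxon 4),((Taxon 7,Taxon 1),Taxon 9)).
Taxon 7 and Taxon 9 share a more recent common ancestor with each other than either does with Taxon 2, so Taxon 2 is the least closely related of the three.

Taxon 2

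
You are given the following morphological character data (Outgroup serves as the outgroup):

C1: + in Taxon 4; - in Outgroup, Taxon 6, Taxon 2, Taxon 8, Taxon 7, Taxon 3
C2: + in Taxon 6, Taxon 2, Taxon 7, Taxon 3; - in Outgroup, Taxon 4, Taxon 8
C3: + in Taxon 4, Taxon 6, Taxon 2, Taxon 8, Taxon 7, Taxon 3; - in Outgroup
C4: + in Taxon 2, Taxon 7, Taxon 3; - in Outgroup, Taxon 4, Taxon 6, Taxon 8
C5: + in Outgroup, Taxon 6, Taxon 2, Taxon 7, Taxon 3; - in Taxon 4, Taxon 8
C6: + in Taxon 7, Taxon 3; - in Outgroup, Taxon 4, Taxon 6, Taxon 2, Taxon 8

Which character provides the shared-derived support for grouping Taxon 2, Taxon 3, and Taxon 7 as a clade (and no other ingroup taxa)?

C4

Character polarity is set by the outgroup: the derived state is whichever differs from the outgroup's state, so for C5 the derived state is '-', and for the remaining characters it is '+'.
C1: derived state '+' in Taxon 4 only — an autapomorphy, so it tells us nothing about relationships among taxa.
C2 (derived state '+') is shared by Taxon 2, Taxon 3, Taxon 6, and Taxon 7 — a synapomorphy uniting that clade.
C3 (derived state '+') is shared by all ingroup taxa — unites the whole ingroup.
Only Taxon 2, Taxon 3, and Taxon 7 show the derived state '+' for C4, supporting them as a clade.
C5 (derived state '-') is shared by Taxon 4 and Taxon 8 — a synapomorphy uniting that clade.
C6 (derived state '+') is shared by Taxon 3 and Taxon 7 — a synapomorphy uniting that clade.
Most parsimonious ingroup topology: ((Taxon 4,Taxon 8),(Taxon 6,(Taxon 2,(Taxon 7,Taxon 3)))).
The clade {Taxon 2, Taxon 3, Taxon 7} is supported by C4: its derived state '+' occurs in exactly those taxa and in no other taxon (including the outgroup).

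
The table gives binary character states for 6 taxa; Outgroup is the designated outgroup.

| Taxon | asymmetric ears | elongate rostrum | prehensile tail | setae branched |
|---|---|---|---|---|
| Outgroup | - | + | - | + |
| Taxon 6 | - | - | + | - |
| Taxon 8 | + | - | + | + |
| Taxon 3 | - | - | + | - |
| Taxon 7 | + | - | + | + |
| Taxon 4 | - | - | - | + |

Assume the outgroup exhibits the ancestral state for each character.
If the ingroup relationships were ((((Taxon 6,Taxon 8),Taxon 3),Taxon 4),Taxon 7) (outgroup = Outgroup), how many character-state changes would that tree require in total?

7

Map each character onto ((((Taxon 6,Taxon 8),Taxon 3),Taxon 4),Taxon 7) (rooted by Outgroup) and count the minimum state changes it requires (Fitch parsimony):
asymmetric ears: 2; elongate rostrum: 1; prehensile tail: 2; setae branched: 2.
Total tree length = 7.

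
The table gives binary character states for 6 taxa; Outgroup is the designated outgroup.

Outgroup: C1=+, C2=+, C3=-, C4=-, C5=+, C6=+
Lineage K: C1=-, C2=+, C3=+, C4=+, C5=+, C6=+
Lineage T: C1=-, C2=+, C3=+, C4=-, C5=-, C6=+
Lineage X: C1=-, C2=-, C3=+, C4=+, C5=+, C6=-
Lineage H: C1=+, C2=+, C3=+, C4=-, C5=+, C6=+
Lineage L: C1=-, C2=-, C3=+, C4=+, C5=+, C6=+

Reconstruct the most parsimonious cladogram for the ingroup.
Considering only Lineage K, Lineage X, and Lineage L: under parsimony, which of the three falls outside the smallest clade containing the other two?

Lineage K

Character polarity is set by the outgroup: the derived state is whichever differs from the outgroup's state, so for C1, C2, C5, C6 the derived state is '-', and for the remaining characters it is '+'.
C1 (derived state '-') is shared by Lineage K, Lineage L, Lineage T, and Lineage X — a synapomorphy uniting that clade.
C2: derived state '-' in Lineage L and Lineage X only — synapomorphy for {Lineage L, Lineage X}.
C3 (derived state '+') is shared by all ingroup taxa — unites the whole ingroup.
C4 (derived state '+') is shared by Lineage K, Lineage L, and Lineage X — a synapomorphy uniting that clade.
C5: derived state '-' in Lineage T only — an autapomorphy, so it tells us nothing about relationships among taxa.
C6 (derived state '-') is unique to Lineage X (autapomorphy; uninformative for grouping).
Most parsimonious ingroup topology: (((Lineage K,(Lineage X,Lineage L)),Lineage T),Lineage H).
Lineage X and Lineage L share a more recent common ancestor with each other than either does with Lineage K, so Lineage K is the least closely related of the three.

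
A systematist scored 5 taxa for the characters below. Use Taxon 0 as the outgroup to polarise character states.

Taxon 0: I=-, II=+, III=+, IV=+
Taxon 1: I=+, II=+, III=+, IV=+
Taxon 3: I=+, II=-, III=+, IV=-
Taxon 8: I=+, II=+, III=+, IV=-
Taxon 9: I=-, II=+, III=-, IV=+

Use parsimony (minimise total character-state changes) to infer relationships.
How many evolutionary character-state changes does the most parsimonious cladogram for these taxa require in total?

Character polarity is set by the outgroup: the derived state is whichever differs from the outgroup's state, so for II, III, IV the derived state is '-', and for the remaining characters it is '+'.
I: derived state '+' in Taxon 1, Taxon 3, and Taxon 8 only — synapomorphy for {Taxon 1, Taxon 3, Taxon 8}.
II (derived state '-') is unique to Taxon 3 (autapomorphy; uninformative for grouping).
III: derived state '-' in Taxon 9 only — an autapomorphy, so it tells us nothing about relationships among taxa.
IV (derived state '-') is shared by Taxon 3 and Taxon 8 — a synapomorphy uniting that clade.
Most parsimonious ingroup topology: ((Taxon 1,(Taxon 3,Taxon 8)),Taxon 9).
Changes per character on this tree: I: 1; II: 1; III: 1; IV: 1.
Total = 4.

4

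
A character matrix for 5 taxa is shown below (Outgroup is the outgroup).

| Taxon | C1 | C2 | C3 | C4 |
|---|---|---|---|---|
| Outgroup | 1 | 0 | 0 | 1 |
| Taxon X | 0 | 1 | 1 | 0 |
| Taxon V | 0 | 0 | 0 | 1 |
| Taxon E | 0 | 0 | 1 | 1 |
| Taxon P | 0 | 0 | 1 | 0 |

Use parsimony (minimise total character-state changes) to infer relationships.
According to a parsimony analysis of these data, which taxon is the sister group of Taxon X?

Character polarity is set by the outgroup: the derived state is whichever differs from the outgroup's state, so for C1, C4 the derived state is '0', and for the remaining characters it is '1'.
All ingroup taxa share the derived state '0' for C1; it defines the ingroup but does not resolve relationships within it.
C2: derived state '1' in Taxon X only — an autapomorphy, so it tells us nothing about relationships among taxa.
Only Taxon E, Taxon P, and Taxon X show the derived state '1' for C3, supporting them as a clade.
C4 (derived state '0') is shared by Taxon P and Taxon X — a synapomorphy uniting that clade.
Most parsimonious ingroup topology: (((Taxon X,Taxon P),Taxon E),Taxon V).
Taxon X and Taxon P form a cherry on this tree, so they are sister taxa.

Taxon P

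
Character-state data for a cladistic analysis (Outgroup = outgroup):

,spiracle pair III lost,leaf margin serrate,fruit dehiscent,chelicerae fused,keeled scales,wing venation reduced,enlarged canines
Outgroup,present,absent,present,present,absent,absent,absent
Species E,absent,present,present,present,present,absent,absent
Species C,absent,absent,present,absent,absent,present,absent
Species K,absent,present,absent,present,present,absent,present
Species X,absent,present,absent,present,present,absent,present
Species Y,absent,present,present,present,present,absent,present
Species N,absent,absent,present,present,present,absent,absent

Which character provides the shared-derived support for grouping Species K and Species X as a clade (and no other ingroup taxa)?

Character polarity is set by the outgroup: the derived state is whichever differs from the outgroup's state, so for spiracle pair III lost, fruit dehiscent, chelicerae fused the derived state is 'absent', and for the remaining characters it is 'present'.
spiracle pair III lost (derived state 'absent') is shared by all ingroup taxa — unites the whole ingroup.
leaf margin serrate (derived state 'present') is shared by Species E, Species K, Species X, and Species Y — a synapomorphy uniting that clade.
fruit dehiscent (derived state 'absent') is shared by Species K and Species X — a synapomorphy uniting that clade.
chelicerae fused (derived state 'absent') is unique to Species C (autapomorphy; uninformative for grouping).
Only Species E, Species K, Species N, Species X, and Species Y show the derived state 'present' for keeled scales, supporting them as a clade.
wing venation reduced (derived state 'present') is unique to Species C (autapomorphy; uninformative for grouping).
Only Species K, Species X, and Species Y show the derived state 'present' for enlarged canines, supporting them as a clade.
Most parsimonious ingroup topology: (((Species E,((Species K,Species X),Species Y)),Species N),Species C).
The clade {Species K, Species X} is supported by fruit dehiscent: its derived state 'absent' occurs in exactly those taxa and in no other taxon (including the outgroup).

fruit dehiscent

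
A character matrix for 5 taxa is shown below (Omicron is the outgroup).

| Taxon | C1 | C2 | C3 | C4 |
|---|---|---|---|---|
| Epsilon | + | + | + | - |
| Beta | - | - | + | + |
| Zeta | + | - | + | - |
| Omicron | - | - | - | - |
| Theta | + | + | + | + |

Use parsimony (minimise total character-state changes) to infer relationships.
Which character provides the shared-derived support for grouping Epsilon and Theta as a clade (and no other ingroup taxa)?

C2

The outgroup has state '-' for every character, so '+' is the derived state throughout.
C1: derived state '+' in Epsilon, Theta, and Zeta only — synapomorphy for {Epsilon, Theta, Zeta}.
Only Epsilon and Theta show the derived state '+' for C2, supporting them as a clade.
C3 (derived state '+') is shared by all ingroup taxa — unites the whole ingroup.
C4 groups Beta and Theta, which is incompatible with the clades supported by the remaining characters; treating it as convergent (homoplasy) costs fewer steps than any alternative tree.
Most parsimonious ingroup topology: (((Theta,Epsilon),Zeta),Beta).
The clade {Epsilon, Theta} is supported by C2: its derived state '+' occurs in exactly those taxa and in no other taxon (including the outgroup).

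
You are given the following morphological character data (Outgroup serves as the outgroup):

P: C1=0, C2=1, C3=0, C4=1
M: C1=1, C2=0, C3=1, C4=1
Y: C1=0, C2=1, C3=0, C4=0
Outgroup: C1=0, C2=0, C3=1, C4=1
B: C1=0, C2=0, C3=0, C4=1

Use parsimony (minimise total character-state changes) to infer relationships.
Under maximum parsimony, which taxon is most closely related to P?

Y

Character polarity is set by the outgroup: the derived state is whichever differs from the outgroup's state, so for C3, C4 the derived state is '0', and for the remaining characters it is '1'.
C1: derived state '1' in M only — an autapomorphy, so it tells us nothing about relationships among taxa.
C2: derived state '1' in P and Y only — synapomorphy for {P, Y}.
Only B, P, and Y show the derived state '0' for C3, supporting them as a clade.
C4 (derived state '0') is unique to Y (autapomorphy; uninformative for grouping).
Most parsimonious ingroup topology: (M,((Y,P),B)).
P and Y form a cherry on this tree, so they are sister taxa.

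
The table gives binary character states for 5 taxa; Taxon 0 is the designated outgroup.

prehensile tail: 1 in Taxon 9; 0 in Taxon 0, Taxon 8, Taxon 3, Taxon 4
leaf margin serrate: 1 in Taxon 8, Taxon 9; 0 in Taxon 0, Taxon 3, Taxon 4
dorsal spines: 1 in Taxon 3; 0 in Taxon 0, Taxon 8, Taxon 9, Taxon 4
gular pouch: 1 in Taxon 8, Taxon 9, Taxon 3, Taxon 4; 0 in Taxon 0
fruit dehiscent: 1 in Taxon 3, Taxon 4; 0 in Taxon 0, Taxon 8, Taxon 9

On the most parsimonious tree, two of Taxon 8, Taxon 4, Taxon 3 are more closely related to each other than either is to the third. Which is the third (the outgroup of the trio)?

Taxon 8

The outgroup has state '0' for every character, so '1' is the derived state throughout.
prehensile tail: derived state '1' in Taxon 9 only — an autapomorphy, so it tells us nothing about relationships among taxa.
leaf margin serrate (derived state '1') is shared by Taxon 8 and Taxon 9 — a synapomorphy uniting that clade.
dorsal spines (derived state '1') is unique to Taxon 3 (autapomorphy; uninformative for grouping).
All ingroup taxa share the derived state '1' for gular pouch; it defines the ingroup but does not resolve relationships within it.
fruit dehiscent: derived state '1' in Taxon 3 and Taxon 4 only — synapomorphy for {Taxon 3, Taxon 4}.
Most parsimonious ingroup topology: ((Taxon 8,Taxon 9),(Taxon 3,Taxon 4)).
Taxon 4 and Taxon 3 share a more recent common ancestor with each other than either does with Taxon 8, so Taxon 8 is the least closely related of the three.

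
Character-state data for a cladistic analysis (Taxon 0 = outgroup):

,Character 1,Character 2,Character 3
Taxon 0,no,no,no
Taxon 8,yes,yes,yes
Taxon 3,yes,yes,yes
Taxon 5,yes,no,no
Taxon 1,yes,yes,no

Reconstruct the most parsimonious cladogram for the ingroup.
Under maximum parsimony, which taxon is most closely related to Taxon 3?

Taxon 8

The outgroup has state 'no' for every character, so 'yes' is the derived state throughout.
All ingroup taxa share the derived state 'yes' for Character 1; it defines the ingroup but does not resolve relationships within it.
Character 2 (derived state 'yes') is shared by Taxon 1, Taxon 3, and Taxon 8 — a synapomorphy uniting that clade.
Character 3 (derived state 'yes') is shared by Taxon 3 and Taxon 8 — a synapomorphy uniting that clade.
Most parsimonious ingroup topology: (((Taxon 8,Taxon 3),Taxon 1),Taxon 5).
Taxon 3 and Taxon 8 form a cherry on this tree, so they are sister taxa.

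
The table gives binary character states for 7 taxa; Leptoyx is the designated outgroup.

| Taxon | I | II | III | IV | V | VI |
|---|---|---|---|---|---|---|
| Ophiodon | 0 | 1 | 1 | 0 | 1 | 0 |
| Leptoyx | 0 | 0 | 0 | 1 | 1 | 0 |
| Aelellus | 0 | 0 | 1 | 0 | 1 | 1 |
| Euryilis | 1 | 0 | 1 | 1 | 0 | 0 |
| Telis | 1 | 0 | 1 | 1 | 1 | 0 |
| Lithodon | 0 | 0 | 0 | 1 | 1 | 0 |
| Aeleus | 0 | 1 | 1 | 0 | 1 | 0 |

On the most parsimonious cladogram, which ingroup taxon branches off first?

Character polarity is set by the outgroup: the derived state is whichever differs from the outgroup's state, so for IV, V the derived state is '0', and for the remaining characters it is '1'.
Only Euryilis and Telis show the derived state '1' for I, supporting them as a clade.
Only Aeleus and Ophiodon show the derived state '1' for II, supporting them as a clade.
Only Aelellus, Aeleus, Euryilis, Ophiodon, and Telis show the derived state '1' for III, supporting them as a clade.
IV (derived state '0') is shared by Aelellus, Aeleus, and Ophiodon — a synapomorphy uniting that clade.
V (derived state '0') is unique to Euryilis (autapomorphy; uninformative for grouping).
VI (derived state '1') is unique to Aelellus (autapomorphy; uninformative for grouping).
Most parsimonious ingroup topology: (((Euryilis,Telis),((Aeleus,Ophiodon),Aelellus)),Lithodon).
Lithodon is sister to the clade containing all other ingroup taxa, so it is the earliest-diverging (most basal) ingroup lineage.

Lithodon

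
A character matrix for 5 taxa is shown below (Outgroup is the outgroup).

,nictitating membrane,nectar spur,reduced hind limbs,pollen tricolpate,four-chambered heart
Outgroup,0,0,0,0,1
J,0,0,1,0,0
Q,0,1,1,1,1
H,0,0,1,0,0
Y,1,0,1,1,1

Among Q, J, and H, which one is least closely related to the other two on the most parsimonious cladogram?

Character polarity is set by the outgroup: the derived state is whichever differs from the outgroup's state, so for four-chambered heart the derived state is '0', and for the remaining characters it is '1'.
nictitating membrane (derived state '1') is unique to Y (autapomorphy; uninformative for grouping).
nectar spur (derived state '1') is unique to Q (autapomorphy; uninformative for grouping).
All ingroup taxa share the derived state '1' for reduced hind limbs; it defines the ingroup but does not resolve relationships within it.
Only Q and Y show the derived state '1' for pollen tricolpate, supporting them as a clade.
four-chambered heart (derived state '0') is shared by H and J — a synapomorphy uniting that clade.
Most parsimonious ingroup topology: ((J,H),(Q,Y)).
H and J share a more recent common ancestor with each other than either does with Q, so Q is the least closely related of the three.

Q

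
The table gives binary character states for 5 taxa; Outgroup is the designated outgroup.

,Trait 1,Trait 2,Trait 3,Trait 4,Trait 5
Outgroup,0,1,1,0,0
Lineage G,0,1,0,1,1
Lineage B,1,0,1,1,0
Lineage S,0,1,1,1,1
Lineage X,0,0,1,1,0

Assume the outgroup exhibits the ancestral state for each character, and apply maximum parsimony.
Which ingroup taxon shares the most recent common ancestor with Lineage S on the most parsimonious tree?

Character polarity is set by the outgroup: the derived state is whichever differs from the outgroup's state, so for Trait 2, Trait 3 the derived state is '0', and for the remaining characters it is '1'.
Trait 1: derived state '1' in Lineage B only — an autapomorphy, so it tells us nothing about relationships among taxa.
Trait 2: derived state '0' in Lineage B and Lineage X only — synapomorphy for {Lineage B, Lineage X}.
Trait 3: derived state '0' in Lineage G only — an autapomorphy, so it tells us nothing about relationships among taxa.
All ingroup taxa share the derived state '1' for Trait 4; it defines the ingroup but does not resolve relationships within it.
Only Lineage G and Lineage S show the derived state '1' for Trait 5, supporting them as a clade.
Most parsimonious ingroup topology: ((Lineage G,Lineage S),(Lineage B,Lineage X)).
Lineage S and Lineage G form a cherry on this tree, so they are sister taxa.

Lineage G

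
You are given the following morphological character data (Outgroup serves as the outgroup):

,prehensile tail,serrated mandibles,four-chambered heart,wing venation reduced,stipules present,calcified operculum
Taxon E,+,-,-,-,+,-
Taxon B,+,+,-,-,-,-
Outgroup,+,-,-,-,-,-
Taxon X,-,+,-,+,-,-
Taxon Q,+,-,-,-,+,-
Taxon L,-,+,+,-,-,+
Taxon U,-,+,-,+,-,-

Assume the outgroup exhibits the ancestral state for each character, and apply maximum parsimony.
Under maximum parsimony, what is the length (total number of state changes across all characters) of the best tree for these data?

6

Character polarity is set by the outgroup: the derived state is whichever differs from the outgroup's state, so for prehensile tail the derived state is '-', and for the remaining characters it is '+'.
Only Taxon L, Taxon U, and Taxon X show the derived state '-' for prehensile tail, supporting them as a clade.
serrated mandibles: derived state '+' in Taxon B, Taxon L, Taxon U, and Taxon X only — synapomorphy for {Taxon B, Taxon L, Taxon U, Taxon X}.
four-chambered heart: derived state '+' in Taxon L only — an autapomorphy, so it tells us nothing about relationships among taxa.
Only Taxon U and Taxon X show the derived state '+' for wing venation reduced, supporting them as a clade.
stipules present: derived state '+' in Taxon E and Taxon Q only — synapomorphy for {Taxon E, Taxon Q}.
calcified operculum: derived state '+' in Taxon L only — an autapomorphy, so it tells us nothing about relationships among taxa.
Most parsimonious ingroup topology: ((((Taxon X,Taxon U),Taxon L),Taxon B),(Taxon E,Taxon Q)).
Changes per character on this tree: prehensile tail: 1; serrated mandibles: 1; four-chambered heart: 1; wing venation reduced: 1; stipules present: 1; calcified operculum: 1.
Total = 6.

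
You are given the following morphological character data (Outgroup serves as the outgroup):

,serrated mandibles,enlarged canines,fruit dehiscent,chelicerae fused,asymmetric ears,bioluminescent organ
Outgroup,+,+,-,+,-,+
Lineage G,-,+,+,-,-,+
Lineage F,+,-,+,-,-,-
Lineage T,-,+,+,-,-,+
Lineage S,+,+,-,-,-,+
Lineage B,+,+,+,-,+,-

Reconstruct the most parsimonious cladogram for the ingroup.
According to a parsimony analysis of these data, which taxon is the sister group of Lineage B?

Character polarity is set by the outgroup: the derived state is whichever differs from the outgroup's state, so for serrated mandibles, enlarged canines, chelicerae fused, bioluminescent organ the derived state is '-', and for the remaining characters it is '+'.
serrated mandibles: derived state '-' in Lineage G and Lineage T only — synapomorphy for {Lineage G, Lineage T}.
enlarged canines (derived state '-') is unique to Lineage F (autapomorphy; uninformative for grouping).
fruit dehiscent (derived state '+') is shared by Lineage B, Lineage F, Lineage G, and Lineage T — a synapomorphy uniting that clade.
chelicerae fused (derived state '-') is shared by all ingroup taxa — unites the whole ingroup.
asymmetric ears (derived state '+') is unique to Lineage B (autapomorphy; uninformative for grouping).
bioluminescent organ: derived state '-' in Lineage B and Lineage F only — synapomorphy for {Lineage B, Lineage F}.
Most parsimonious ingroup topology: (((Lineage G,Lineage T),(Lineage F,Lineage B)),Lineage S).
Lineage B and Lineage F form a cherry on this tree, so they are sister taxa.

Lineage F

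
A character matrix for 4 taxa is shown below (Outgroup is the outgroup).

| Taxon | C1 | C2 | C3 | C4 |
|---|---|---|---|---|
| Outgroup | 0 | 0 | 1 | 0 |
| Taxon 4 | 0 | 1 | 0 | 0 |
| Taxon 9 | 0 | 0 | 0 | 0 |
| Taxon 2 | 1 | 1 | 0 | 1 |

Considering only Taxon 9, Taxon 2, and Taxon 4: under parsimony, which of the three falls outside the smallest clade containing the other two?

Character polarity is set by the outgroup: the derived state is whichever differs from the outgroup's state, so for C3 the derived state is '0', and for the remaining characters it is '1'.
C1: derived state '1' in Taxon 2 only — an autapomorphy, so it tells us nothing about relationships among taxa.
C2 (derived state '1') is shared by Taxon 2 and Taxon 4 — a synapomorphy uniting that clade.
C3 (derived state '0') is shared by all ingroup taxa — unites the whole ingroup.
C4: derived state '1' in Taxon 2 only — an autapomorphy, so it tells us nothing about relationships among taxa.
Most parsimonious ingroup topology: ((Taxon 4,Taxon 2),Taxon 9).
Taxon 2 and Taxon 4 share a more recent common ancestor with each other than either does with Taxon 9, so Taxon 9 is the least closely related of the three.

Taxon 9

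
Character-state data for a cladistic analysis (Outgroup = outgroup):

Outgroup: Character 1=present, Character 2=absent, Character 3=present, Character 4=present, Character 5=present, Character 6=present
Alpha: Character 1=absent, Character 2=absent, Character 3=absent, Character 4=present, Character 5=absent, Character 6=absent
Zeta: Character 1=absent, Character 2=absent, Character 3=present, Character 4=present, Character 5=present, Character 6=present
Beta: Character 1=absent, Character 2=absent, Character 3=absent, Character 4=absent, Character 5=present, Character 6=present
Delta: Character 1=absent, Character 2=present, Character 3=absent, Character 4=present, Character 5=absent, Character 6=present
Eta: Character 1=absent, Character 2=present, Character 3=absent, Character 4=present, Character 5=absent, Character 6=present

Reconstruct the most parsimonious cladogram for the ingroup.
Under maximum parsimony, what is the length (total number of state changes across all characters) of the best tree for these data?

Character polarity is set by the outgroup: the derived state is whichever differs from the outgroup's state, so for Character 1, Character 3, Character 4, Character 5, Character 6 the derived state is 'absent', and for the remaining characters it is 'present'.
Character 1 (derived state 'absent') is shared by all ingroup taxa — unites the whole ingroup.
Character 2: derived state 'present' in Delta and Eta only — synapomorphy for {Delta, Eta}.
Character 3 (derived state 'absent') is shared by Alpha, Beta, Delta, and Eta — a synapomorphy uniting that clade.
Character 4: derived state 'absent' in Beta only — an autapomorphy, so it tells us nothing about relationships among taxa.
Character 5: derived state 'absent' in Alpha, Delta, and Eta only — synapomorphy for {Alpha, Delta, Eta}.
Character 6 (derived state 'absent') is unique to Alpha (autapomorphy; uninformative for grouping).
Most parsimonious ingroup topology: (((Alpha,(Delta,Eta)),Beta),Zeta).
Changes per character on this tree: Character 1: 1; Character 2: 1; Character 3: 1; Character 4: 1; Character 5: 1; Character 6: 1.
Total = 6.

6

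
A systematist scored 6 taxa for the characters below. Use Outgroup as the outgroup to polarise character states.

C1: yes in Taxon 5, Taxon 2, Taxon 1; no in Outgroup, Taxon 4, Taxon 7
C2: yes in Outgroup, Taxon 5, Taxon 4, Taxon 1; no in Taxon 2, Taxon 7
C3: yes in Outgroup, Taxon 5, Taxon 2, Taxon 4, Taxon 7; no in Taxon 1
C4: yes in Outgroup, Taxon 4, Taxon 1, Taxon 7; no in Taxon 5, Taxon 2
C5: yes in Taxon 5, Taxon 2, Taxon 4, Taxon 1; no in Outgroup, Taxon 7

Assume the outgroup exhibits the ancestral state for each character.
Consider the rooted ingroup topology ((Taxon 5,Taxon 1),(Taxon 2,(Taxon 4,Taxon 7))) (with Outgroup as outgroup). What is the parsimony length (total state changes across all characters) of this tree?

Map each character onto ((Taxon 5,Taxon 1),(Taxon 2,(Taxon 4,Taxon 7))) (rooted by Outgroup) and count the minimum state changes it requires (Fitch parsimony):
C1: 2; C2: 2; C3: 1; C4: 2; C5: 2.
Total tree length = 9.

9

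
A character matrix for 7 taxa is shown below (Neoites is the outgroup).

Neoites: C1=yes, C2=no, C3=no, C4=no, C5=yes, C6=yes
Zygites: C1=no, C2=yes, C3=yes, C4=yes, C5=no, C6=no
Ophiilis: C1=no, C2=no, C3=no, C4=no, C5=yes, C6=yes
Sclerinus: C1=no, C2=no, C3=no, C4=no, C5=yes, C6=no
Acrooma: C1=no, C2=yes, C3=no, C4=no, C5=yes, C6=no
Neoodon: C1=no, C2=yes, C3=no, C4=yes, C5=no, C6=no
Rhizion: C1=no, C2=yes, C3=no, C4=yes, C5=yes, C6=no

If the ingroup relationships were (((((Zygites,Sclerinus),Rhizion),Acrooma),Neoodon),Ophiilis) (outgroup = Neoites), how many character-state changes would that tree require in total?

Map each character onto (((((Zygites,Sclerinus),Rhizion),Acrooma),Neoodon),Ophiilis) (rooted by Neoites) and count the minimum state changes it requires (Fitch parsimony):
C1: 1; C2: 2; C3: 1; C4: 3; C5: 2; C6: 1.
Total tree length = 10.

10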